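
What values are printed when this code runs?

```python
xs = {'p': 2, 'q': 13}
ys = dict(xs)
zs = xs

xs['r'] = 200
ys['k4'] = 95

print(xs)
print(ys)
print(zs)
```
{'p': 2, 'q': 13, 'r': 200}
{'p': 2, 'q': 13, 'k4': 95}
{'p': 2, 'q': 13, 'r': 200}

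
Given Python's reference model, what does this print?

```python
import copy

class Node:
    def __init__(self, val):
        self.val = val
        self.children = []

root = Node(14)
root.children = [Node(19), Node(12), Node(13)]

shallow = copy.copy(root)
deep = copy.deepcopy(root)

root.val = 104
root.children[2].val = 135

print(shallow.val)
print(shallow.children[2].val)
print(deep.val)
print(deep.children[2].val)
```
14
135
14
13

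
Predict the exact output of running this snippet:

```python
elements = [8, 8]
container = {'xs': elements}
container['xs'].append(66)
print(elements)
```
[8, 8, 66]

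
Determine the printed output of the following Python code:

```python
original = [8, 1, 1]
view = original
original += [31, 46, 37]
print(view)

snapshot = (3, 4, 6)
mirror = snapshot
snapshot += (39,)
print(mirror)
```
[8, 1, 1, 31, 46, 37]
(3, 4, 6)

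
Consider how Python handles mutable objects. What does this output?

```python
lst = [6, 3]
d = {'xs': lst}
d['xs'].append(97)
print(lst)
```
[6, 3, 97]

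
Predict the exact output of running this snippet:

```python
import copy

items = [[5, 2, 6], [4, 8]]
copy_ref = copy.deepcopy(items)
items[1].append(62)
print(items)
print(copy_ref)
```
[[5, 2, 6], [4, 8, 62]]
[[5, 2, 6], [4, 8]]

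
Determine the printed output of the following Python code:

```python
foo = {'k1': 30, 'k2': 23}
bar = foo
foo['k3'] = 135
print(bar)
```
{'k1': 30, 'k2': 23, 'k3': 135}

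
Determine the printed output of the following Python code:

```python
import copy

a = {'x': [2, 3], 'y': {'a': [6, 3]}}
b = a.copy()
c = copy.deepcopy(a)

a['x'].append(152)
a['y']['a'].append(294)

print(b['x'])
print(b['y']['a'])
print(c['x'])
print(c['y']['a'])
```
[2, 3, 152]
[6, 3, 294]
[2, 3]
[6, 3]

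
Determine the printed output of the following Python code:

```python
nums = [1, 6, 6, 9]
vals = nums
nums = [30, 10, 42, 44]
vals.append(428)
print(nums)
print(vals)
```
[30, 10, 42, 44]
[1, 6, 6, 9, 428]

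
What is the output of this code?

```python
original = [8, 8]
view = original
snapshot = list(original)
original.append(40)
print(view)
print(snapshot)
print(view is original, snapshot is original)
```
[8, 8, 40]
[8, 8]
True False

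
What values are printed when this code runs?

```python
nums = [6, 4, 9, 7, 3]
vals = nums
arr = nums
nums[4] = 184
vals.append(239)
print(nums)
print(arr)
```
[6, 4, 9, 7, 184, 239]
[6, 4, 9, 7, 184, 239]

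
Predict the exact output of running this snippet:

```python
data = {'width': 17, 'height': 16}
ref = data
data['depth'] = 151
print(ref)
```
{'width': 17, 'height': 16, 'depth': 151}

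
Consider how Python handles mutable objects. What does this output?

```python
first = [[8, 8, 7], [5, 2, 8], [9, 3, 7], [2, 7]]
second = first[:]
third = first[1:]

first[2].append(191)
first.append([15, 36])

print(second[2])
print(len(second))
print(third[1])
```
[9, 3, 7, 191]
4
[9, 3, 7, 191]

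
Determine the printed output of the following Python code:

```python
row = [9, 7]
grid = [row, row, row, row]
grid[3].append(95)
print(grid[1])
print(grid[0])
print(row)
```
[9, 7, 95]
[9, 7, 95]
[9, 7, 95]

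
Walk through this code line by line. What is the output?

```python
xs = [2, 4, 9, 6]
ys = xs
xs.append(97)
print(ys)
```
[2, 4, 9, 6, 97]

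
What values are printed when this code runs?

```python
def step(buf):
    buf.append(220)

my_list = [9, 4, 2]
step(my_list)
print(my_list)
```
[9, 4, 2, 220]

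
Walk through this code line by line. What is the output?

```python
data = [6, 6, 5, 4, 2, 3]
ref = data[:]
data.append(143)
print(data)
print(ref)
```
[6, 6, 5, 4, 2, 3, 143]
[6, 6, 5, 4, 2, 3]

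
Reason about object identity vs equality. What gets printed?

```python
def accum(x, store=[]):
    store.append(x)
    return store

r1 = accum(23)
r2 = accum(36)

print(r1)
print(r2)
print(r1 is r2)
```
[23, 36]
[23, 36]
True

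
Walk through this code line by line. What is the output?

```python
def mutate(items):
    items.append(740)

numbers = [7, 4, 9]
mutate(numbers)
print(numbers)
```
[7, 4, 9, 740]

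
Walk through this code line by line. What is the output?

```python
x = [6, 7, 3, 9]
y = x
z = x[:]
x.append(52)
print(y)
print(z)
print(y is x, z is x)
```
[6, 7, 3, 9, 52]
[6, 7, 3, 9]
True False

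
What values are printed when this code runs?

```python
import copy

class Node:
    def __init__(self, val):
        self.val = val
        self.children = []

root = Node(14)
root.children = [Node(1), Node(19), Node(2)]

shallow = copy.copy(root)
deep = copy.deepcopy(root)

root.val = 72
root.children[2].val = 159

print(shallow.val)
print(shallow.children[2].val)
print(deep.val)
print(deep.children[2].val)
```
14
159
14
2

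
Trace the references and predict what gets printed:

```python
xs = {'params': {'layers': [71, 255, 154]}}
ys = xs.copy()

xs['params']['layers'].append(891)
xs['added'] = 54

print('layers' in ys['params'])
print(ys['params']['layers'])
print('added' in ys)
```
True
[71, 255, 154, 891]
False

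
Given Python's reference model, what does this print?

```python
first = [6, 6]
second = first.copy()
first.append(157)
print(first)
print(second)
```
[6, 6, 157]
[6, 6]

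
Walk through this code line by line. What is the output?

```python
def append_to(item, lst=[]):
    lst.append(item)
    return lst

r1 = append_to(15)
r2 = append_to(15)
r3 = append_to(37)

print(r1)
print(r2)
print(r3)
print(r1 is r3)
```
[15, 15, 37]
[15, 15, 37]
[15, 15, 37]
True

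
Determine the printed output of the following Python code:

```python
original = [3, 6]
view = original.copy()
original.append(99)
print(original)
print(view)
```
[3, 6, 99]
[3, 6]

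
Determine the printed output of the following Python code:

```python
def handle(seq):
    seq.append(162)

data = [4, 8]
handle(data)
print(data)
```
[4, 8, 162]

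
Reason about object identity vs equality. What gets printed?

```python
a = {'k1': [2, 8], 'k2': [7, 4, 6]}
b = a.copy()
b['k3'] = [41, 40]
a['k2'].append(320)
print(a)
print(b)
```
{'k1': [2, 8], 'k2': [7, 4, 6, 320]}
{'k1': [2, 8], 'k2': [7, 4, 6, 320], 'k3': [41, 40]}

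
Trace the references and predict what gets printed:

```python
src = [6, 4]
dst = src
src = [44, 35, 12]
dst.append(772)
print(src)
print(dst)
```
[44, 35, 12]
[6, 4, 772]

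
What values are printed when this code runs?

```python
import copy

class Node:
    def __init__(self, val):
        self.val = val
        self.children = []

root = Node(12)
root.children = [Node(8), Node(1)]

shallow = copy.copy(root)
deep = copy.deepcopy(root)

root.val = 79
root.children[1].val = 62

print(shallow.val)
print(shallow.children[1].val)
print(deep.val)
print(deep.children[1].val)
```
12
62
12
1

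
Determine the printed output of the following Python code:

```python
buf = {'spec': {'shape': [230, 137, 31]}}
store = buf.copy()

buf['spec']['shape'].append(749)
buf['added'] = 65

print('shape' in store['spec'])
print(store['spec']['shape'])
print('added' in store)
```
True
[230, 137, 31, 749]
False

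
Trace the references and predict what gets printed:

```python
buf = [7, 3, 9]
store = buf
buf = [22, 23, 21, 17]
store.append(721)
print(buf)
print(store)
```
[22, 23, 21, 17]
[7, 3, 9, 721]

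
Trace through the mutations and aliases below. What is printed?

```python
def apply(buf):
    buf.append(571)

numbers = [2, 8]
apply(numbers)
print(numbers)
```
[2, 8, 571]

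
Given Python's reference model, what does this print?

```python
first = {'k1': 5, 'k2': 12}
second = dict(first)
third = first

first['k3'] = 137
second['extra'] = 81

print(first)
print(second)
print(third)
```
{'k1': 5, 'k2': 12, 'k3': 137}
{'k1': 5, 'k2': 12, 'extra': 81}
{'k1': 5, 'k2': 12, 'k3': 137}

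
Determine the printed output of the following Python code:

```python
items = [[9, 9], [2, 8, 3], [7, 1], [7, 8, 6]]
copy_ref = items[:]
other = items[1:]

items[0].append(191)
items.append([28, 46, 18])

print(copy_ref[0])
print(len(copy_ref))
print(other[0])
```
[9, 9, 191]
4
[2, 8, 3]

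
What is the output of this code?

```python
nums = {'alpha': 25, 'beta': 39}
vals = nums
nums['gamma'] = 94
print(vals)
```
{'alpha': 25, 'beta': 39, 'gamma': 94}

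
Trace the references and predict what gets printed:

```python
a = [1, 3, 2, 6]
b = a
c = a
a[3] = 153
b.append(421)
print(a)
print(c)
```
[1, 3, 2, 153, 421]
[1, 3, 2, 153, 421]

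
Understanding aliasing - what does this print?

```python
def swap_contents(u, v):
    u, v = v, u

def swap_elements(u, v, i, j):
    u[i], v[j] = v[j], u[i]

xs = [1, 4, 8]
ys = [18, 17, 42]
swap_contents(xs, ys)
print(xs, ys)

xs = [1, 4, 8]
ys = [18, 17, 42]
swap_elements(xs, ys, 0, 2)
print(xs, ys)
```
[1, 4, 8] [18, 17, 42]
[42, 4, 8] [18, 17, 1]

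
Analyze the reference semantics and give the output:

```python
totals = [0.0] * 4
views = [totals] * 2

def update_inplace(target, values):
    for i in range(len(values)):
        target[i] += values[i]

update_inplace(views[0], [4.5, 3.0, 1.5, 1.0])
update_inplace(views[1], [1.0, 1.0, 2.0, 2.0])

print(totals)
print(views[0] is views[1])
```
[5.5, 4.0, 3.5, 3.0]
True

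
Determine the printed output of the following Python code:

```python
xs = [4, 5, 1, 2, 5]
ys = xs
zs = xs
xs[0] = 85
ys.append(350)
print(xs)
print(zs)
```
[85, 5, 1, 2, 5, 350]
[85, 5, 1, 2, 5, 350]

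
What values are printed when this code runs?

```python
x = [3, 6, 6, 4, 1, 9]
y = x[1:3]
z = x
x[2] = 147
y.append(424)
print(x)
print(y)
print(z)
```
[3, 6, 147, 4, 1, 9]
[6, 6, 424]
[3, 6, 147, 4, 1, 9]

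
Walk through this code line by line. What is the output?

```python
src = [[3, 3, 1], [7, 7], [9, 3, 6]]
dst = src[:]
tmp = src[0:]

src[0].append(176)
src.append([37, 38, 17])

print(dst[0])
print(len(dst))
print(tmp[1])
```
[3, 3, 1, 176]
3
[7, 7]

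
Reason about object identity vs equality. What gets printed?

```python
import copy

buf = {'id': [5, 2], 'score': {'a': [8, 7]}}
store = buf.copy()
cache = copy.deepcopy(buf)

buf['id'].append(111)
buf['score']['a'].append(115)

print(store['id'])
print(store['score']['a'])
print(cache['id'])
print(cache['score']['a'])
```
[5, 2, 111]
[8, 7, 115]
[5, 2]
[8, 7]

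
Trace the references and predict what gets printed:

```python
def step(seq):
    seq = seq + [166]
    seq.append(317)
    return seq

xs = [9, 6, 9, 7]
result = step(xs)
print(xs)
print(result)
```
[9, 6, 9, 7]
[9, 6, 9, 7, 166, 317]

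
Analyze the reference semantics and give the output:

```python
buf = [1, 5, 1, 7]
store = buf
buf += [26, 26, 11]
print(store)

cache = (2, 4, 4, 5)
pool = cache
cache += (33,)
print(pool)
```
[1, 5, 1, 7, 26, 26, 11]
(2, 4, 4, 5)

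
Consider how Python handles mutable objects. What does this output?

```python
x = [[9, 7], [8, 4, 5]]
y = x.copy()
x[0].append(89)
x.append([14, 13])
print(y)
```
[[9, 7, 89], [8, 4, 5]]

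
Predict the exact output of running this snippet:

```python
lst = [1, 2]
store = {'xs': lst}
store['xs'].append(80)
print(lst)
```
[1, 2, 80]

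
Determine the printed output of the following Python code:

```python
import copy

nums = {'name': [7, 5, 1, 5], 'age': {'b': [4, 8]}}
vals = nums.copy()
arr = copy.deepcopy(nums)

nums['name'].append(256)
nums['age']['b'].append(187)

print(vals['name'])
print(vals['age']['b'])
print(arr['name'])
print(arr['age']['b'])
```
[7, 5, 1, 5, 256]
[4, 8, 187]
[7, 5, 1, 5]
[4, 8]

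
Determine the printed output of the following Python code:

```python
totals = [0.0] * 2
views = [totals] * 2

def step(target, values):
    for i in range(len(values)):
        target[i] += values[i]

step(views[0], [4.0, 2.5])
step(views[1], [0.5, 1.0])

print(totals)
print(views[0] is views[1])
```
[4.5, 3.5]
True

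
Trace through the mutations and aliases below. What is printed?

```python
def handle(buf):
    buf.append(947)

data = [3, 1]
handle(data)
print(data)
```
[3, 1, 947]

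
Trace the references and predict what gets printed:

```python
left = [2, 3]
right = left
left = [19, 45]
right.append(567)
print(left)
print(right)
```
[19, 45]
[2, 3, 567]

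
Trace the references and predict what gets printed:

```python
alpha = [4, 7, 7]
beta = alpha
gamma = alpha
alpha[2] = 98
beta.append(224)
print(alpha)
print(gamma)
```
[4, 7, 98, 224]
[4, 7, 98, 224]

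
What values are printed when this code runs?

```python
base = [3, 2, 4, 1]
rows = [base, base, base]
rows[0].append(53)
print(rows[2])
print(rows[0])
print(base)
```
[3, 2, 4, 1, 53]
[3, 2, 4, 1, 53]
[3, 2, 4, 1, 53]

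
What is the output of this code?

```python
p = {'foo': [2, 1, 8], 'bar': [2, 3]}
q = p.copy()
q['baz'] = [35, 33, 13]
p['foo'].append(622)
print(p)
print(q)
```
{'foo': [2, 1, 8, 622], 'bar': [2, 3]}
{'foo': [2, 1, 8, 622], 'bar': [2, 3], 'baz': [35, 33, 13]}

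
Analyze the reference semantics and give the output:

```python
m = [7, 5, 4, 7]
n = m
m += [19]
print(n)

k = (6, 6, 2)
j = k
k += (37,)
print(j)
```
[7, 5, 4, 7, 19]
(6, 6, 2)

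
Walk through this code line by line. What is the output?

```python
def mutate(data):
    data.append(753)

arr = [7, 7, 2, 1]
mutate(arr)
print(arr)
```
[7, 7, 2, 1, 753]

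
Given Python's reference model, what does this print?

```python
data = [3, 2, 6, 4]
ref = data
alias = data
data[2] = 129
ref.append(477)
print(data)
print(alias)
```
[3, 2, 129, 4, 477]
[3, 2, 129, 4, 477]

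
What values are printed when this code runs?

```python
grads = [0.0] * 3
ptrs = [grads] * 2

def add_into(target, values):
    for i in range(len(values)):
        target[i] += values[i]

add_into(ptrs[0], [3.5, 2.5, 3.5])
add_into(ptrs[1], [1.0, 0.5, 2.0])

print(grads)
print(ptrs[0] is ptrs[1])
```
[4.5, 3.0, 5.5]
True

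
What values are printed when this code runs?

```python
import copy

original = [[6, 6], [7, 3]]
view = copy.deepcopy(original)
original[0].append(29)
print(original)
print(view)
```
[[6, 6, 29], [7, 3]]
[[6, 6], [7, 3]]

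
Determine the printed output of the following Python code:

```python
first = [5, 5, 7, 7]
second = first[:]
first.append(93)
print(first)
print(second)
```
[5, 5, 7, 7, 93]
[5, 5, 7, 7]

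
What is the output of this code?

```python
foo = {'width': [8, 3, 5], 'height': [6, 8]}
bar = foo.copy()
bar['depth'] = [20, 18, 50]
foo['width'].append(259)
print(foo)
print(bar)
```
{'width': [8, 3, 5, 259], 'height': [6, 8]}
{'width': [8, 3, 5, 259], 'height': [6, 8], 'depth': [20, 18, 50]}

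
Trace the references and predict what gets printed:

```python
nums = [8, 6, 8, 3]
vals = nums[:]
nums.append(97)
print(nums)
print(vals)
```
[8, 6, 8, 3, 97]
[8, 6, 8, 3]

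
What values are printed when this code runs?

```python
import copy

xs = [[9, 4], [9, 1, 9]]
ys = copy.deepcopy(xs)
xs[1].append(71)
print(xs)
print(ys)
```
[[9, 4], [9, 1, 9, 71]]
[[9, 4], [9, 1, 9]]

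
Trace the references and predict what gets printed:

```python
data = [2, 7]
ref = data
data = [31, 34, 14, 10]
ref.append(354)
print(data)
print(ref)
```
[31, 34, 14, 10]
[2, 7, 354]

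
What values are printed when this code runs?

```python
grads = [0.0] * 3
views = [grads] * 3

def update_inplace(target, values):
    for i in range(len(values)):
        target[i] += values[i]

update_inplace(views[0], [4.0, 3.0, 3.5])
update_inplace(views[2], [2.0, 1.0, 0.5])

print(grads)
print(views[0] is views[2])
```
[6.0, 4.0, 4.0]
True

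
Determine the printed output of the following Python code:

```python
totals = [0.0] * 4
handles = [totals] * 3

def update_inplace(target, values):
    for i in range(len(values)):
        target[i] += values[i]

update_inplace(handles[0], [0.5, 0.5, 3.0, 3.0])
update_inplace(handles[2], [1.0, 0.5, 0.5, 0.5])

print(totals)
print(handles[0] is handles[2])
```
[1.5, 1.0, 3.5, 3.5]
True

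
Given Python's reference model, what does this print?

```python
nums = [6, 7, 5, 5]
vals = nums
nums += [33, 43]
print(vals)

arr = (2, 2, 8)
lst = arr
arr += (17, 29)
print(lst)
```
[6, 7, 5, 5, 33, 43]
(2, 2, 8)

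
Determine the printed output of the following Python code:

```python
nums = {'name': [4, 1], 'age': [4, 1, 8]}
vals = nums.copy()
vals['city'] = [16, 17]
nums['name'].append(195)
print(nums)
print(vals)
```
{'name': [4, 1, 195], 'age': [4, 1, 8]}
{'name': [4, 1, 195], 'age': [4, 1, 8], 'city': [16, 17]}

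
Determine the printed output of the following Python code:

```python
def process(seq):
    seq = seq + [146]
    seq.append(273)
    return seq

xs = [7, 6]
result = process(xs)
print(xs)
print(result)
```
[7, 6]
[7, 6, 146, 273]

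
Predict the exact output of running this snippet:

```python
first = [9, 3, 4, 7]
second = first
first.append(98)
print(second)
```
[9, 3, 4, 7, 98]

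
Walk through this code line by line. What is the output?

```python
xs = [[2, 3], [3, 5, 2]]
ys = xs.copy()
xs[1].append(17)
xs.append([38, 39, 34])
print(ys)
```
[[2, 3], [3, 5, 2, 17]]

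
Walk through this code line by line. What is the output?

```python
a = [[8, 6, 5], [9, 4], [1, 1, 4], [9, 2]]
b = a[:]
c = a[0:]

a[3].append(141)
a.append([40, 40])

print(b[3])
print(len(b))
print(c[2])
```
[9, 2, 141]
4
[1, 1, 4]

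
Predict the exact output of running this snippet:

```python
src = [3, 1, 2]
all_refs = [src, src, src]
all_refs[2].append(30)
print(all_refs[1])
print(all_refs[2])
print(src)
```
[3, 1, 2, 30]
[3, 1, 2, 30]
[3, 1, 2, 30]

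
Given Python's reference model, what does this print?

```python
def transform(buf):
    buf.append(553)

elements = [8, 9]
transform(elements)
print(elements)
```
[8, 9, 553]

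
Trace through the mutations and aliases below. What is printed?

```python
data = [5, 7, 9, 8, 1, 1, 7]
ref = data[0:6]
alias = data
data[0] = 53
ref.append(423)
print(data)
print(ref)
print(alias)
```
[53, 7, 9, 8, 1, 1, 7]
[5, 7, 9, 8, 1, 1, 423]
[53, 7, 9, 8, 1, 1, 7]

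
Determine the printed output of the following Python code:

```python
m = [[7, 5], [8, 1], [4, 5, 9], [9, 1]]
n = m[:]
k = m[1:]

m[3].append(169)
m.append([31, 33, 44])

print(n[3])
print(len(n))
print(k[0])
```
[9, 1, 169]
4
[8, 1]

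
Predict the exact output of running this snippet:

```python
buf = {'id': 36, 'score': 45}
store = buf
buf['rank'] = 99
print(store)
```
{'id': 36, 'score': 45, 'rank': 99}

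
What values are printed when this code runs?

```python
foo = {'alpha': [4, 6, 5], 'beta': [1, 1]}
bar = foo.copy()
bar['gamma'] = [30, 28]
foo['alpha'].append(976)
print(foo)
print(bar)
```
{'alpha': [4, 6, 5, 976], 'beta': [1, 1]}
{'alpha': [4, 6, 5, 976], 'beta': [1, 1], 'gamma': [30, 28]}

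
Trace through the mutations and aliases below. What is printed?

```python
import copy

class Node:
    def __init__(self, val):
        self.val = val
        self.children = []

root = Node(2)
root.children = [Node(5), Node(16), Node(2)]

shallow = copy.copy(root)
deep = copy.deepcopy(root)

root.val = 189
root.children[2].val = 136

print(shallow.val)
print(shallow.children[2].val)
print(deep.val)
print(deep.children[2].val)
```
2
136
2
2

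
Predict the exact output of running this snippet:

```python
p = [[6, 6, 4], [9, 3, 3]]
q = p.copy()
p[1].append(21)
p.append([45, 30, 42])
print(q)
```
[[6, 6, 4], [9, 3, 3, 21]]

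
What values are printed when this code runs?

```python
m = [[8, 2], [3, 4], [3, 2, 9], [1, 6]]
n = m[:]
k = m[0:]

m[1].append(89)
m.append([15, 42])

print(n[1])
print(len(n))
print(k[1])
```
[3, 4, 89]
4
[3, 4, 89]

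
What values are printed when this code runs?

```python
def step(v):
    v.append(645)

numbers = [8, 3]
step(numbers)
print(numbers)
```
[8, 3, 645]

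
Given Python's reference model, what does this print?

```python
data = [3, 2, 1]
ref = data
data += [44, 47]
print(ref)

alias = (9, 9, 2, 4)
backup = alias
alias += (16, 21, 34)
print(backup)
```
[3, 2, 1, 44, 47]
(9, 9, 2, 4)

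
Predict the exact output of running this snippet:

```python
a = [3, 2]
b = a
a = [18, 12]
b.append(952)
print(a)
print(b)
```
[18, 12]
[3, 2, 952]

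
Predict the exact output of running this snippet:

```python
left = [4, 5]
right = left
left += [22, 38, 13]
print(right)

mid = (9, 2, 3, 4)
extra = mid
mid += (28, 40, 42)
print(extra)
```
[4, 5, 22, 38, 13]
(9, 2, 3, 4)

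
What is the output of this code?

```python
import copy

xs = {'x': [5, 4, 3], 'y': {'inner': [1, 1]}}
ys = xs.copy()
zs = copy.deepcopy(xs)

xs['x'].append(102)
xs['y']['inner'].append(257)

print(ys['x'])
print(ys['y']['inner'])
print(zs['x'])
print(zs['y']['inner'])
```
[5, 4, 3, 102]
[1, 1, 257]
[5, 4, 3]
[1, 1]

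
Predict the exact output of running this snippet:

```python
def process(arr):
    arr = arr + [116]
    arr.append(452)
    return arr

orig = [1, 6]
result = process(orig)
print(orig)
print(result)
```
[1, 6]
[1, 6, 116, 452]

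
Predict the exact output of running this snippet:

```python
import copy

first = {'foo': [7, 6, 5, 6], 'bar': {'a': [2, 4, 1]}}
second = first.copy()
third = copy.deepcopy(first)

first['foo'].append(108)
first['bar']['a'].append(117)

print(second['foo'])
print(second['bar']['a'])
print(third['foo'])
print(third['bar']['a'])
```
[7, 6, 5, 6, 108]
[2, 4, 1, 117]
[7, 6, 5, 6]
[2, 4, 1]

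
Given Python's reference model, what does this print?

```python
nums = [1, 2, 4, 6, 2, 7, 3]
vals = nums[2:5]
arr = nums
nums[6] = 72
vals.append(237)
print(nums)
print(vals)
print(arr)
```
[1, 2, 4, 6, 2, 7, 72]
[4, 6, 2, 237]
[1, 2, 4, 6, 2, 7, 72]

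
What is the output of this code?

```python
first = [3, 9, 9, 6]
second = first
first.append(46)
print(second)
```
[3, 9, 9, 6, 46]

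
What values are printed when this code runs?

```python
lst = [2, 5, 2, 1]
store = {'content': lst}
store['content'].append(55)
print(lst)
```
[2, 5, 2, 1, 55]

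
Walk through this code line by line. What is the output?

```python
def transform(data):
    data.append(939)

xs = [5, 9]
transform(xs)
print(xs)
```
[5, 9, 939]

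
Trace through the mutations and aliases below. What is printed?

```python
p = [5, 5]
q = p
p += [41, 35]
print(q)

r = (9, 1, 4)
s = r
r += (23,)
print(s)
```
[5, 5, 41, 35]
(9, 1, 4)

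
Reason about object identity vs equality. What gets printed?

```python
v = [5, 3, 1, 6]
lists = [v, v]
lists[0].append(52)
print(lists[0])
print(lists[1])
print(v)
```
[5, 3, 1, 6, 52]
[5, 3, 1, 6, 52]
[5, 3, 1, 6, 52]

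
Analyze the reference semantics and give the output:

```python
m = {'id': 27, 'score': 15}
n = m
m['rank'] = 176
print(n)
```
{'id': 27, 'score': 15, 'rank': 176}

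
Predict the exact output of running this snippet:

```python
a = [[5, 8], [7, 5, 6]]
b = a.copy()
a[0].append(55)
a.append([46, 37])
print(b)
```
[[5, 8, 55], [7, 5, 6]]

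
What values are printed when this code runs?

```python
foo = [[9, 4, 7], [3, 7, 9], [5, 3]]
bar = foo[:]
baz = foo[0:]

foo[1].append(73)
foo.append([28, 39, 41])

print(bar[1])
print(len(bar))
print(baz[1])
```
[3, 7, 9, 73]
3
[3, 7, 9, 73]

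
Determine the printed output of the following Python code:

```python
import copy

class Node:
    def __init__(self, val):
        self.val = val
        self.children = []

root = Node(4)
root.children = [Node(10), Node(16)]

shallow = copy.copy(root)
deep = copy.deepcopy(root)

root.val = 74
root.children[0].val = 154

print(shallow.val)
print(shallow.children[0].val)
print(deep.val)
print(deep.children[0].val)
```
4
154
4
10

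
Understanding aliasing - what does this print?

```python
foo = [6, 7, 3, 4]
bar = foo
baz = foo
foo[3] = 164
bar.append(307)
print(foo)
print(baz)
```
[6, 7, 3, 164, 307]
[6, 7, 3, 164, 307]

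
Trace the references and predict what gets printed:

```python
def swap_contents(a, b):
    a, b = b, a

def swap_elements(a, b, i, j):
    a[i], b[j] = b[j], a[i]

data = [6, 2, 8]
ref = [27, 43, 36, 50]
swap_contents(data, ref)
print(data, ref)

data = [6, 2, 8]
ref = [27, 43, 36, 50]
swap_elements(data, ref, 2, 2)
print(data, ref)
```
[6, 2, 8] [27, 43, 36, 50]
[6, 2, 36] [27, 43, 8, 50]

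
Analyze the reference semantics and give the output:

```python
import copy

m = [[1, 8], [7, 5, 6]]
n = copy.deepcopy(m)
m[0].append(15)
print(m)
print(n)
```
[[1, 8, 15], [7, 5, 6]]
[[1, 8], [7, 5, 6]]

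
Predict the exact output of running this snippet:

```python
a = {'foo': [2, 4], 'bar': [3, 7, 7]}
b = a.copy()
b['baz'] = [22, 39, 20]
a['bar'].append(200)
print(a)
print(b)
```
{'foo': [2, 4], 'bar': [3, 7, 7, 200]}
{'foo': [2, 4], 'bar': [3, 7, 7, 200], 'baz': [22, 39, 20]}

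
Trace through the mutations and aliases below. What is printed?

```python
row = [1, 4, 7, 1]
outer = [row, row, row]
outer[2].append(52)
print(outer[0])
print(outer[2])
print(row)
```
[1, 4, 7, 1, 52]
[1, 4, 7, 1, 52]
[1, 4, 7, 1, 52]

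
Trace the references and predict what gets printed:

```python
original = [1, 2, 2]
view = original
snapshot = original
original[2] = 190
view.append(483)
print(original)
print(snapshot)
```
[1, 2, 190, 483]
[1, 2, 190, 483]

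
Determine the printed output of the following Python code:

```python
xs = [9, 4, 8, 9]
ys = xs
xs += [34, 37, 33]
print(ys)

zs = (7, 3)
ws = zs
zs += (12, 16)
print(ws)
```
[9, 4, 8, 9, 34, 37, 33]
(7, 3)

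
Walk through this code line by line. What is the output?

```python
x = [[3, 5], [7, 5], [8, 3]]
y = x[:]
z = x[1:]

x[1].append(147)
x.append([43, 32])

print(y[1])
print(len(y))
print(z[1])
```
[7, 5, 147]
3
[8, 3]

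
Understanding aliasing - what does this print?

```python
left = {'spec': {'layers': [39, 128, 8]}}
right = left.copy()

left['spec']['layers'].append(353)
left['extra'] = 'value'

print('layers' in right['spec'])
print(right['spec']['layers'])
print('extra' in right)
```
True
[39, 128, 8, 353]
False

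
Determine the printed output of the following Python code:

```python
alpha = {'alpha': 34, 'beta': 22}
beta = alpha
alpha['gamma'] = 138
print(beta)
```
{'alpha': 34, 'beta': 22, 'gamma': 138}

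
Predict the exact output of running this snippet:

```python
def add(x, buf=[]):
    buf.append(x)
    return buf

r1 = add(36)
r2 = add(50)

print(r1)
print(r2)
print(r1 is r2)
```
[36, 50]
[36, 50]
True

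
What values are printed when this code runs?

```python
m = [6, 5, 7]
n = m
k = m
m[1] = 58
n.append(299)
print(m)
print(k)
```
[6, 58, 7, 299]
[6, 58, 7, 299]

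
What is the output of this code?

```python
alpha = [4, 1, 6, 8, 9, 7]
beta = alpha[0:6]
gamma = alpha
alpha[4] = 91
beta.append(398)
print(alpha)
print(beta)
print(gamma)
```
[4, 1, 6, 8, 91, 7]
[4, 1, 6, 8, 9, 7, 398]
[4, 1, 6, 8, 91, 7]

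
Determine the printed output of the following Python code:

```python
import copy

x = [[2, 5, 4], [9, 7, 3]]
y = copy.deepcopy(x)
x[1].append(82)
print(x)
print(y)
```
[[2, 5, 4], [9, 7, 3, 82]]
[[2, 5, 4], [9, 7, 3]]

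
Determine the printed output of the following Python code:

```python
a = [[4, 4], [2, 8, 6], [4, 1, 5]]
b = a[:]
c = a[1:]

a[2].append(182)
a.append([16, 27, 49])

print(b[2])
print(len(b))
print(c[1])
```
[4, 1, 5, 182]
3
[4, 1, 5, 182]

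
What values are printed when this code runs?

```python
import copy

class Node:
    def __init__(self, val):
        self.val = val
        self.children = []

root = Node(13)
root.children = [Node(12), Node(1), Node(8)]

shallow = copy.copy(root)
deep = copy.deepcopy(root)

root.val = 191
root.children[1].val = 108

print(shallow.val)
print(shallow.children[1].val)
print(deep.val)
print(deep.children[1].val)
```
13
108
13
1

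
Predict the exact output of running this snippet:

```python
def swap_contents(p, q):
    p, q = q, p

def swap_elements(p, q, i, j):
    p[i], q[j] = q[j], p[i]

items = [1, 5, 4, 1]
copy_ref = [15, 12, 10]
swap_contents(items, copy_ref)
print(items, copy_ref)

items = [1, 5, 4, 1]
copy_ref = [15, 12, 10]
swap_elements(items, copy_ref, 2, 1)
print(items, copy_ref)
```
[1, 5, 4, 1] [15, 12, 10]
[1, 5, 12, 1] [15, 4, 10]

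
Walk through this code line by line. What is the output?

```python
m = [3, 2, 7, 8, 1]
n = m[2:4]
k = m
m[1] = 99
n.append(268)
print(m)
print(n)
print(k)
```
[3, 99, 7, 8, 1]
[7, 8, 268]
[3, 99, 7, 8, 1]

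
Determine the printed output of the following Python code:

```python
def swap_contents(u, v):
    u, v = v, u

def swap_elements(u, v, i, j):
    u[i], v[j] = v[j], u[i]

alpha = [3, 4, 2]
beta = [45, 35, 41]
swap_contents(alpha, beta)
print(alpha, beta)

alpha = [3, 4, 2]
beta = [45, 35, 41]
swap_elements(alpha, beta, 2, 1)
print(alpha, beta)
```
[3, 4, 2] [45, 35, 41]
[3, 4, 35] [45, 2, 41]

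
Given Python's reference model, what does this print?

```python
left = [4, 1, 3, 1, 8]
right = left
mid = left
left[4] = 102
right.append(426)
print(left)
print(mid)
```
[4, 1, 3, 1, 102, 426]
[4, 1, 3, 1, 102, 426]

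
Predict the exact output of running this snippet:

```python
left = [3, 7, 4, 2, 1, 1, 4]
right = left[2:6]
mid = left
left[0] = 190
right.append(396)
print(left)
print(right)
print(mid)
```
[190, 7, 4, 2, 1, 1, 4]
[4, 2, 1, 1, 396]
[190, 7, 4, 2, 1, 1, 4]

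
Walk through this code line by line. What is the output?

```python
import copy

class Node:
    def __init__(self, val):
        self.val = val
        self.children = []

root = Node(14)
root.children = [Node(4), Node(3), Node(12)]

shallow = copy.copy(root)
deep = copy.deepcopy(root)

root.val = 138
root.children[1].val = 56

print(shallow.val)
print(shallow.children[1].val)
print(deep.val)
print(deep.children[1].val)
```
14
56
14
3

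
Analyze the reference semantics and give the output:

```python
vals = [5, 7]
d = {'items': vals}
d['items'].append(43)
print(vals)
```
[5, 7, 43]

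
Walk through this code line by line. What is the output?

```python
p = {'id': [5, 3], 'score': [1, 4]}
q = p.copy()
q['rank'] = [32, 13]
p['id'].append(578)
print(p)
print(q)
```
{'id': [5, 3, 578], 'score': [1, 4]}
{'id': [5, 3, 578], 'score': [1, 4], 'rank': [32, 13]}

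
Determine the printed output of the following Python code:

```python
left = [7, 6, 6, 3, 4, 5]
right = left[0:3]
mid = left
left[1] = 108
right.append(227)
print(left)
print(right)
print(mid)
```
[7, 108, 6, 3, 4, 5]
[7, 6, 6, 227]
[7, 108, 6, 3, 4, 5]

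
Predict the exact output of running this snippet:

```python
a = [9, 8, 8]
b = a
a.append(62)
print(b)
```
[9, 8, 8, 62]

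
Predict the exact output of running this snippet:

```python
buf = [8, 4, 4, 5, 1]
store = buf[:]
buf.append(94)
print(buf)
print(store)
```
[8, 4, 4, 5, 1, 94]
[8, 4, 4, 5, 1]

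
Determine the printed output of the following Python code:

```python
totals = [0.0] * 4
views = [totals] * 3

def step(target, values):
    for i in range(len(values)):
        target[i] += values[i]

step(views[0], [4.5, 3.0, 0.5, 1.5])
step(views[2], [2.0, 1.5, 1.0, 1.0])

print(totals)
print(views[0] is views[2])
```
[6.5, 4.5, 1.5, 2.5]
True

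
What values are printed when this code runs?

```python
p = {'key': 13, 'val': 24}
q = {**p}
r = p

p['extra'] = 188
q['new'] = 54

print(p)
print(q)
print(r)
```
{'key': 13, 'val': 24, 'extra': 188}
{'key': 13, 'val': 24, 'new': 54}
{'key': 13, 'val': 24, 'extra': 188}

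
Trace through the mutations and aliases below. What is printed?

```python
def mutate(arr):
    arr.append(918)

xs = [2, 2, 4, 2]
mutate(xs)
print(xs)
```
[2, 2, 4, 2, 918]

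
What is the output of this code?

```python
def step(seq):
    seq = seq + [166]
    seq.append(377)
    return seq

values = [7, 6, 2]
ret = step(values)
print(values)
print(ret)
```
[7, 6, 2]
[7, 6, 2, 166, 377]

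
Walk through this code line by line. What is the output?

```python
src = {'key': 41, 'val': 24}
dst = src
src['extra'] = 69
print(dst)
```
{'key': 41, 'val': 24, 'extra': 69}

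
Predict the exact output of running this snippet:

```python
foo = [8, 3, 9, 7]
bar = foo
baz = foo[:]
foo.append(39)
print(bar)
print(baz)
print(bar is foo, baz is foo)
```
[8, 3, 9, 7, 39]
[8, 3, 9, 7]
True False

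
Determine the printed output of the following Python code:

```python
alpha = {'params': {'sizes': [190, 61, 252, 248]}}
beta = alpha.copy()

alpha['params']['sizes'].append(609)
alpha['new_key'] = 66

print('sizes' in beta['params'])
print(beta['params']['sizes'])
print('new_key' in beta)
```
True
[190, 61, 252, 248, 609]
False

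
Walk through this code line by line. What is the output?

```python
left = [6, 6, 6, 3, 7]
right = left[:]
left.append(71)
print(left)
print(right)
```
[6, 6, 6, 3, 7, 71]
[6, 6, 6, 3, 7]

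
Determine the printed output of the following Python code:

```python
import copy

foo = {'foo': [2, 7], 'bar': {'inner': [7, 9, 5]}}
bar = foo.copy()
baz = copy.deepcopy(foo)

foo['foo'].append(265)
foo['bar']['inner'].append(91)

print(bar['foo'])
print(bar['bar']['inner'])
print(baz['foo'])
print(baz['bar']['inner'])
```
[2, 7, 265]
[7, 9, 5, 91]
[2, 7]
[7, 9, 5]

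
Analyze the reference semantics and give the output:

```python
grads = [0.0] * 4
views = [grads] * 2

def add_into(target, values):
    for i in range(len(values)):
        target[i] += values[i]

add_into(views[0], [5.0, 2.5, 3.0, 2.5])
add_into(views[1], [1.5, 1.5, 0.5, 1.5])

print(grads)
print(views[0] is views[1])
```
[6.5, 4.0, 3.5, 4.0]
True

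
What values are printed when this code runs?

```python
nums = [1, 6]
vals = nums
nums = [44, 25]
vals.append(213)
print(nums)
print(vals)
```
[44, 25]
[1, 6, 213]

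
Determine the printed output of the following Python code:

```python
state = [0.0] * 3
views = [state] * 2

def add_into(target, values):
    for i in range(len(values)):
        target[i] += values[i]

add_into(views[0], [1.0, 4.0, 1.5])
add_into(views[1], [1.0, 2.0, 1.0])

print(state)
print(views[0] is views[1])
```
[2.0, 6.0, 2.5]
True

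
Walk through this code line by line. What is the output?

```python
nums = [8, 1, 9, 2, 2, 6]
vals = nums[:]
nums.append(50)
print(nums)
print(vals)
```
[8, 1, 9, 2, 2, 6, 50]
[8, 1, 9, 2, 2, 6]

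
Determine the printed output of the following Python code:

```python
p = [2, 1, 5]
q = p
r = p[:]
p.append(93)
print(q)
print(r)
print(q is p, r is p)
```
[2, 1, 5, 93]
[2, 1, 5]
True False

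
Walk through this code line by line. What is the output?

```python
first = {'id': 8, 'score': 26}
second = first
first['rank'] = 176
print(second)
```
{'id': 8, 'score': 26, 'rank': 176}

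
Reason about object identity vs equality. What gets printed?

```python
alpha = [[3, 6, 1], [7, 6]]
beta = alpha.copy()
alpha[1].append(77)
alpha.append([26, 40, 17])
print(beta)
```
[[3, 6, 1], [7, 6, 77]]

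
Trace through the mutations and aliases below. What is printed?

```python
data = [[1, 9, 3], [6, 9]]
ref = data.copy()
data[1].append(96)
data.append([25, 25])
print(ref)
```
[[1, 9, 3], [6, 9, 96]]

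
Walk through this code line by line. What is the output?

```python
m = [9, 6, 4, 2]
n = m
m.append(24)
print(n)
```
[9, 6, 4, 2, 24]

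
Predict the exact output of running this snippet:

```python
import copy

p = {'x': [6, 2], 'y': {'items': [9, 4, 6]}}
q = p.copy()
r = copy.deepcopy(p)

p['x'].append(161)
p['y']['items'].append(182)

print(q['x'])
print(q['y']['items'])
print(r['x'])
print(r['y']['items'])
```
[6, 2, 161]
[9, 4, 6, 182]
[6, 2]
[9, 4, 6]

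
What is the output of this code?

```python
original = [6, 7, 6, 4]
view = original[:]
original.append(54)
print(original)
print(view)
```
[6, 7, 6, 4, 54]
[6, 7, 6, 4]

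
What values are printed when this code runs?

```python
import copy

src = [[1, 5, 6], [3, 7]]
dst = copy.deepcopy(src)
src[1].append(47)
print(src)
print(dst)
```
[[1, 5, 6], [3, 7, 47]]
[[1, 5, 6], [3, 7]]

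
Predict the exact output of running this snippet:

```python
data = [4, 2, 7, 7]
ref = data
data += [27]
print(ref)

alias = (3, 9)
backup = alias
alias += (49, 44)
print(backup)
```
[4, 2, 7, 7, 27]
(3, 9)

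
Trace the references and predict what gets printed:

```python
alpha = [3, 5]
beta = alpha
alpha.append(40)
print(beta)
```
[3, 5, 40]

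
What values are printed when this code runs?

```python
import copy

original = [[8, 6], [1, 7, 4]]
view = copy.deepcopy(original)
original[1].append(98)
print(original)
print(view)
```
[[8, 6], [1, 7, 4, 98]]
[[8, 6], [1, 7, 4]]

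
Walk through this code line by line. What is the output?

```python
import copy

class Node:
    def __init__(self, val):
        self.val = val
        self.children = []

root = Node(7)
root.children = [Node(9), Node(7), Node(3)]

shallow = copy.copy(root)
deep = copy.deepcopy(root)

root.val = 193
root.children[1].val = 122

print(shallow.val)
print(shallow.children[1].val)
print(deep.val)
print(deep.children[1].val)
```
7
122
7
7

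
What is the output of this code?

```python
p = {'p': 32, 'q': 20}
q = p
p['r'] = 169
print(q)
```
{'p': 32, 'q': 20, 'r': 169}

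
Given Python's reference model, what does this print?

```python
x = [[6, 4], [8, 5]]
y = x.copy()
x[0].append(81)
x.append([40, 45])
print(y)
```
[[6, 4, 81], [8, 5]]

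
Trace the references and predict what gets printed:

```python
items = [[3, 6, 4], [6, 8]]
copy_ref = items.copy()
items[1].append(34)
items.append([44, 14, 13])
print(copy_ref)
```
[[3, 6, 4], [6, 8, 34]]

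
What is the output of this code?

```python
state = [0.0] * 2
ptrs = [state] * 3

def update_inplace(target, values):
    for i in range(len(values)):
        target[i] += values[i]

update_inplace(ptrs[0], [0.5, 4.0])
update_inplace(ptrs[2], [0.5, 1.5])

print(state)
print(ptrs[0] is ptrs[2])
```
[1.0, 5.5]
True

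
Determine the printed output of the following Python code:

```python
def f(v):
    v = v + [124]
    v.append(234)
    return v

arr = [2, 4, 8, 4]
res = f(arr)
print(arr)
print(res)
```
[2, 4, 8, 4]
[2, 4, 8, 4, 124, 234]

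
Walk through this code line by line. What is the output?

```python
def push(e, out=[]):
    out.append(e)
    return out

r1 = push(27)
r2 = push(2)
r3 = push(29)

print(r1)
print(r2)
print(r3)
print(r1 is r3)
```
[27, 2, 29]
[27, 2, 29]
[27, 2, 29]
True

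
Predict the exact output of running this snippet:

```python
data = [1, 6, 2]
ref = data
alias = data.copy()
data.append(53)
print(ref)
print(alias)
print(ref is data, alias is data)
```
[1, 6, 2, 53]
[1, 6, 2]
True False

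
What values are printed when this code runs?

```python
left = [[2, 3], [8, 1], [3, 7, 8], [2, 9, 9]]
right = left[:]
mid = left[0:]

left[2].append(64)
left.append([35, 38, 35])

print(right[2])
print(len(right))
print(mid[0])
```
[3, 7, 8, 64]
4
[2, 3]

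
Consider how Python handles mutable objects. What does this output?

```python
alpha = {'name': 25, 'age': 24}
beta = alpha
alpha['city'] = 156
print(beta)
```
{'name': 25, 'age': 24, 'city': 156}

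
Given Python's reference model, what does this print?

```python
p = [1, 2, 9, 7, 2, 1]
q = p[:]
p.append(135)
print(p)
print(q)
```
[1, 2, 9, 7, 2, 1, 135]
[1, 2, 9, 7, 2, 1]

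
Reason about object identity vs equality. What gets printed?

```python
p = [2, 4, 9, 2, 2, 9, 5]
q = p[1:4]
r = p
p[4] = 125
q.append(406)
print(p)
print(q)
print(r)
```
[2, 4, 9, 2, 125, 9, 5]
[4, 9, 2, 406]
[2, 4, 9, 2, 125, 9, 5]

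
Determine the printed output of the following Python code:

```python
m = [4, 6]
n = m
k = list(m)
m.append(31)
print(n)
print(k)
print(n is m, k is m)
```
[4, 6, 31]
[4, 6]
True False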